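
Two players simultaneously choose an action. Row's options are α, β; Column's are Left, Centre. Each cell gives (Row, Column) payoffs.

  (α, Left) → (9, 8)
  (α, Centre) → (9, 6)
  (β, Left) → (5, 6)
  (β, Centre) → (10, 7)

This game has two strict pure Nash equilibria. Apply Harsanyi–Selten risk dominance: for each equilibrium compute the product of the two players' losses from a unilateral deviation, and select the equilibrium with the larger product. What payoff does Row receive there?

9

At (α, Left): Row loses 9 − 5 = 4 by deviating; Column loses 8 − 6 = 2. Product = 4·2 = 8.
At (β, Centre): Row loses 10 − 9 = 1 by deviating; Column loses 7 − 6 = 1. Product = 1·1 = 1.
8 > 1, so (α, Left) is risk-dominant. Row's payoff there is 9.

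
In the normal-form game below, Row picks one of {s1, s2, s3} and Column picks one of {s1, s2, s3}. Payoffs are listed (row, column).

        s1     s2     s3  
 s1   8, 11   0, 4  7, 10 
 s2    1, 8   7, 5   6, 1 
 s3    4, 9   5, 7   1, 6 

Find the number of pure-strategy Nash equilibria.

1

Both s1: Row gets 8 (best alternative 4); Column gets 11 (best alternative 10). Neither deviates — NE.
Both s3 is not a NE: Row would switch to s1 (7 > 1).
No other cell survives both best-response checks, so there is 1 pure NE.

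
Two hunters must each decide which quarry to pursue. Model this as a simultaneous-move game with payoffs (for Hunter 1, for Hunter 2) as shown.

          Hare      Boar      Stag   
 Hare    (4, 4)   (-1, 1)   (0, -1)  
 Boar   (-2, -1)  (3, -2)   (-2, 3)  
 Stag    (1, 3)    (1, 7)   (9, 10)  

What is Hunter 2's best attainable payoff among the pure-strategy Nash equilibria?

10

Both Hare is a pure NE (Hunter 1: 4 ≥ 1; Hunter 2: 4 ≥ 1). Hunter 2 gets 4.
Both Stag is a pure NE (Hunter 1: 9 ≥ 0; Hunter 2: 10 ≥ 7). Hunter 2 gets 10.
Every other cell has a profitable deviation for at least one player. Highest of {4, 10} is 10.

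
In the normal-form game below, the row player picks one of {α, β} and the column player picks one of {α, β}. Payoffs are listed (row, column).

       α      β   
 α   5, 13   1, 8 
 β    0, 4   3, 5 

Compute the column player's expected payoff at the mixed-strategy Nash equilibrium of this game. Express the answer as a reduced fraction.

11/2

The row player mixes with probability p on α, chosen so the column player is indifferent: 13p + 4(1−p) = 8p + 5(1−p) gives p = 1/6.
The column player's expected payoff is 13·1/6 + 4·5/6 = 11/2.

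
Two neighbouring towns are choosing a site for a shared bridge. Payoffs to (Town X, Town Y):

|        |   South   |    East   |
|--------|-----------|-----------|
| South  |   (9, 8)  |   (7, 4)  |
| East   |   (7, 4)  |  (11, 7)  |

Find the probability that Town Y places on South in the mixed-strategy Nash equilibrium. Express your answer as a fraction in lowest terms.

Town Y's mix q on South must make Town X indifferent between South and East.
Town X's payoff from South: 9q + 7(1−q). From East: 7q + 11(1−q).
Set equal: 2q = 4(1−q) → q = 4/6 = 2/3.

2/3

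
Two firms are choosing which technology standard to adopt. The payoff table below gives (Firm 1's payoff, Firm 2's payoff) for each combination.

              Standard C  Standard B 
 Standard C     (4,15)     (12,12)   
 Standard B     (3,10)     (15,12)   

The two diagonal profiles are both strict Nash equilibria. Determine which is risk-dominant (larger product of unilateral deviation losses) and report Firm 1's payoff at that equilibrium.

15

At both Standard C: Firm 1 loses 4 − 3 = 1 by deviating; Firm 2 loses 15 − 12 = 3. Product = 1·3 = 3.
At both Standard B: Firm 1 loses 15 − 12 = 3 by deviating; Firm 2 loses 12 − 10 = 2. Product = 3·2 = 6.
6 > 3, so both Standard B is risk-dominant. Firm 1's payoff there is 15.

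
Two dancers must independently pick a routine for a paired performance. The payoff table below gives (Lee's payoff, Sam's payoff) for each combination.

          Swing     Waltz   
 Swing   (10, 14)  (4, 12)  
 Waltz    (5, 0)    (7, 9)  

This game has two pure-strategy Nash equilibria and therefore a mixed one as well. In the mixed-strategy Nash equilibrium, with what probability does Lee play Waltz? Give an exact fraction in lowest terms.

2/11

Lee's mix p on Swing must make Sam indifferent between Swing and Waltz.
Sam's payoff from Swing: 14p + 0(1−p). From Waltz: 12p + 9(1−p).
Set equal: 2p = 9(1−p) → p = 9/11.
Probability on Waltz is 1 − 9/11 = 2/11.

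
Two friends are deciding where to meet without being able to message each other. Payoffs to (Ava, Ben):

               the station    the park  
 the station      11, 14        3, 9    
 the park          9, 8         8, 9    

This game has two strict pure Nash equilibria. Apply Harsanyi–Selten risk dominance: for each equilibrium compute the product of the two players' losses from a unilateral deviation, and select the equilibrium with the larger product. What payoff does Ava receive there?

At both the station: Ava loses 11 − 9 = 2 by deviating; Ben loses 14 − 9 = 5. Product = 2·5 = 10.
At both the park: Ava loses 8 − 3 = 5 by deviating; Ben loses 9 − 8 = 1. Product = 5·1 = 5.
10 > 5, so both the station is risk-dominant. Ava's payoff there is 11.

11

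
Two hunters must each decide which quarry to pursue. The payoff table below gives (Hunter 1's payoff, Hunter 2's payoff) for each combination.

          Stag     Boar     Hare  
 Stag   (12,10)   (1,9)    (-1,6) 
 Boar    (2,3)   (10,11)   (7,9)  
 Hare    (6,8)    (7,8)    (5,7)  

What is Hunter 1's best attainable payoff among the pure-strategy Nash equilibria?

Both Stag is a pure NE (Hunter 1: 12 ≥ 6; Hunter 2: 10 ≥ 9). Hunter 1 gets 12.
Both Boar is a pure NE (Hunter 1: 10 ≥ 7; Hunter 2: 11 ≥ 9). Hunter 1 gets 10.
Every other cell has a profitable deviation for at least one player. Highest of {12, 10} is 12.

12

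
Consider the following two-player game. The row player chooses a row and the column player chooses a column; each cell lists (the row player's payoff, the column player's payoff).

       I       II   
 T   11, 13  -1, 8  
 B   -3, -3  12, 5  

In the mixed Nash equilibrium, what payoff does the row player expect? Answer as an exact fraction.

43/9

The column player mixes with probability q on I, chosen so the row player is indifferent: 11q + (-1)(1−q) = (-3)q + 12(1−q) gives q = 13/27.
The row player's expected payoff (from either row, since indifferent) is 11·13/27 + (-1)·14/27 = 43/9.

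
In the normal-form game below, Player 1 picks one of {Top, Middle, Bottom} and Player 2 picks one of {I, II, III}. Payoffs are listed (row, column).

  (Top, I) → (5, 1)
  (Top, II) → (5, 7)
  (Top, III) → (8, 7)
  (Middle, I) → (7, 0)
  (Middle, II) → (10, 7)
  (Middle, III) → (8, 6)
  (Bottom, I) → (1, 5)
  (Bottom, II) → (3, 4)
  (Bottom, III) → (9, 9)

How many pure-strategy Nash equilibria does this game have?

(Middle, II): Player 1 gets 10 (best alternative 5); Player 2 gets 7 (best alternative 6). Neither deviates — NE.
(Bottom, III): Player 1 gets 9 (best alternative 8); Player 2 gets 9 (best alternative 5). Neither deviates — NE.
(Top, I) is not a NE: Player 1 would switch to Middle (7 > 5).
No other cell survives both best-response checks, so there are 2 pure NE.

2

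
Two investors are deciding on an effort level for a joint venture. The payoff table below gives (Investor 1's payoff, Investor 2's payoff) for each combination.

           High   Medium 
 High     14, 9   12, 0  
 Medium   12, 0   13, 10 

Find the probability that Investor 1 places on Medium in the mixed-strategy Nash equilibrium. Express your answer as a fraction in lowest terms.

9/19

Investor 1's mix p on High must make Investor 2 indifferent between High and Medium.
Investor 2's payoff from High: 9p + 0(1−p). From Medium: 0p + 10(1−p).
Set equal: 9p = 10(1−p) → p = 10/19.
Probability on Medium is 1 − 10/19 = 9/19.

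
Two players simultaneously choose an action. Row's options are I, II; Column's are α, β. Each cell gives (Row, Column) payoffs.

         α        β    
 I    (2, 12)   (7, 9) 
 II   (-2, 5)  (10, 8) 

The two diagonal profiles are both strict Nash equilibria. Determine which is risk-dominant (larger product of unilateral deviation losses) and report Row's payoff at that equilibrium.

At (I, α): Row loses 2 − (-2) = 4 by deviating; Column loses 12 − 9 = 3. Product = 4·3 = 12.
At (II, β): Row loses 10 − 7 = 3 by deviating; Column loses 8 − 5 = 3. Product = 3·3 = 9.
12 > 9, so (I, α) is risk-dominant. Row's payoff there is 2.

2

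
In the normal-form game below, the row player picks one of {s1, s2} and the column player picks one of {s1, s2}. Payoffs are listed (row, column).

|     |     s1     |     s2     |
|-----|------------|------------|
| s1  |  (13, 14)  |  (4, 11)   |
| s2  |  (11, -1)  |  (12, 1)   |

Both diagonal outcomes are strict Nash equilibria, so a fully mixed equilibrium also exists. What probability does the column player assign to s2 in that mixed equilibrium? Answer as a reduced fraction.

The column player's mix q on s1 must make the row player indifferent between s1 and s2.
The row player's payoff from s1: 13q + 4(1−q). From s2: 11q + 12(1−q).
Set equal: 2q = 8(1−q) → q = 8/10 = 4/5.
Probability on s2 is 1 − 4/5 = 1/5.

1/5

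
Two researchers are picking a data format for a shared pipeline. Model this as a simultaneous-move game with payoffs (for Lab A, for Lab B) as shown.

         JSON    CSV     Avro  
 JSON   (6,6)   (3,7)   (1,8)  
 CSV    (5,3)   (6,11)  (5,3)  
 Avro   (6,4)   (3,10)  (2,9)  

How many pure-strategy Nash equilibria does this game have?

Both CSV: Lab A gets 6 (best alternative 3); Lab B gets 11 (best alternative 3). Neither deviates — NE.
Both Avro is not a NE: Lab A would switch to CSV (5 > 2).
No other cell survives both best-response checks, so there is 1 pure NE.

1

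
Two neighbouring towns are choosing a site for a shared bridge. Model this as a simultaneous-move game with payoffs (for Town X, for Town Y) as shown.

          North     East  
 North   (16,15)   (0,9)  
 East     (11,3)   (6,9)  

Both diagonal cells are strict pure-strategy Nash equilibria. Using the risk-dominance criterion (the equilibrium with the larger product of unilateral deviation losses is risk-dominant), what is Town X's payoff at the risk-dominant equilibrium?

At both North: Town X loses 16 − 11 = 5 by deviating; Town Y loses 15 − 9 = 6. Product = 5·6 = 30.
At both East: Town X loses 6 − 0 = 6 by deviating; Town Y loses 9 − 3 = 6. Product = 6·6 = 36.
36 > 30, so both East is risk-dominant. Town X's payoff there is 6.

6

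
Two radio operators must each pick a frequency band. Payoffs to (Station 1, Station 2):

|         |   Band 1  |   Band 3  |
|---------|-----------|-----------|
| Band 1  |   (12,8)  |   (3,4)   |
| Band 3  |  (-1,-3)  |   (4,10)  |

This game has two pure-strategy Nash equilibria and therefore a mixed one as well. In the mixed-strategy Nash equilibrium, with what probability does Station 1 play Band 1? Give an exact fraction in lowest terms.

13/17

Station 1's mix p on Band 1 must make Station 2 indifferent between Band 1 and Band 3.
Station 2's payoff from Band 1: 8p + (-3)(1−p). From Band 3: 4p + 10(1−p).
Set equal: 4p = 13(1−p) → p = 13/17.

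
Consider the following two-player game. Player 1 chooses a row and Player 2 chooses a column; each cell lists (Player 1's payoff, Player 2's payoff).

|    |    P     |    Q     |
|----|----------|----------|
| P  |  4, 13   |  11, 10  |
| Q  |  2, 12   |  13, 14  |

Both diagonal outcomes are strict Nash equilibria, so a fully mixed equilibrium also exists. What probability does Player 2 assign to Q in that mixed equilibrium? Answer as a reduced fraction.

1/2

Player 2's mix q on P must make Player 1 indifferent between P and Q.
Player 1's payoff from P: 4q + 11(1−q). From Q: 2q + 13(1−q).
Set equal: 2q = 2(1−q) → q = 2/4 = 1/2.
Probability on Q is 1 − 1/2 = 1/2.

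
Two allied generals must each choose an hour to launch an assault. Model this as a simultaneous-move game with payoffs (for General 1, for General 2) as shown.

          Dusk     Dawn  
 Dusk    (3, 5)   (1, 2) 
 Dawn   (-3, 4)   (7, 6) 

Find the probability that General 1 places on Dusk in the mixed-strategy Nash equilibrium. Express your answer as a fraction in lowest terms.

2/5

General 1's mix p on Dusk must make General 2 indifferent between Dusk and Dawn.
General 2's payoff from Dusk: 5p + 4(1−p). From Dawn: 2p + 6(1−p).
Set equal: 3p = 2(1−p) → p = 2/5.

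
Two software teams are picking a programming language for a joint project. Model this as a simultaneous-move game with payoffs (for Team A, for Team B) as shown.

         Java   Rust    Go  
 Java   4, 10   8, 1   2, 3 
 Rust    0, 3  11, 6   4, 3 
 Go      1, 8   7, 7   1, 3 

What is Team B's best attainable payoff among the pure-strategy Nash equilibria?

10

Both Java is a pure NE (Team A: 4 ≥ 1; Team B: 10 ≥ 3). Team B gets 10.
Both Rust is a pure NE (Team A: 11 ≥ 8; Team B: 6 ≥ 3). Team B gets 6.
Every other cell has a profitable deviation for at least one player. Highest of {10, 6} is 10.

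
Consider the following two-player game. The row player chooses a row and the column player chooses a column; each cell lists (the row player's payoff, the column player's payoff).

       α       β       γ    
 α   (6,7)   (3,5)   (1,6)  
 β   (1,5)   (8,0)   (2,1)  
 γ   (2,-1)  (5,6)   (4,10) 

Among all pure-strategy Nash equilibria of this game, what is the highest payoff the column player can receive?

10

Both α is a pure NE (the row player: 6 ≥ 2; the column player: 7 ≥ 6). The column player gets 7.
Both γ is a pure NE (the row player: 4 ≥ 2; the column player: 10 ≥ 6). The column player gets 10.
Every other cell has a profitable deviation for at least one player. Highest of {7, 10} is 10.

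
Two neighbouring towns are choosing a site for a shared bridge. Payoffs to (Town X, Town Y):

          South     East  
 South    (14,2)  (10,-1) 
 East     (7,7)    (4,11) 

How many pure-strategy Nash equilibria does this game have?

1

Both South: Town X gets 14 (best alternative 7); Town Y gets 2 (best alternative -1). Neither deviates — NE.
Both East is not a NE: Town X would switch to South (10 > 4).
No other cell survives both best-response checks, so there is 1 pure NE.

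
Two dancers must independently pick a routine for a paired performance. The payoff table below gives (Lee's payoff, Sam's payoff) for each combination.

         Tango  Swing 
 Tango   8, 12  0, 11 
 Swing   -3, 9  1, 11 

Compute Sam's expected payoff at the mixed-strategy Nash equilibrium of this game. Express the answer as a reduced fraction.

11

Lee mixes with probability p on Tango, chosen so Sam is indifferent: 12p + 9(1−p) = 11p + 11(1−p) gives p = 2/3.
Sam's expected payoff is 12·2/3 + 9·1/3 = 11.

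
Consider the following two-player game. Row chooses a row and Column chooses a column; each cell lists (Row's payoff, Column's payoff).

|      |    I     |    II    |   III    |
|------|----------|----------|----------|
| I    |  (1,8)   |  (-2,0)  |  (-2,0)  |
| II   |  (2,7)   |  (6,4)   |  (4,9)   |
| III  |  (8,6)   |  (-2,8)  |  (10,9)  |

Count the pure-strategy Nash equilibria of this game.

1

Both III: Row gets 10 (best alternative 4); Column gets 9 (best alternative 8). Neither deviates — NE.
Both II is not a NE: Column would switch to III (9 > 4).
No other cell survives both best-response checks, so there is 1 pure NE.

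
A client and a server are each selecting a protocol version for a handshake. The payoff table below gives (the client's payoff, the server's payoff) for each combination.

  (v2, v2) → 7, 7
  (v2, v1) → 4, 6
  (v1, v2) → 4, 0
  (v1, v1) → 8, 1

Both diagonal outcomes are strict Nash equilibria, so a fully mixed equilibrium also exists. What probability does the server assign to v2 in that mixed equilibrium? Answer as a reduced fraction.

4/7

The server's mix q on v2 must make the client indifferent between v2 and v1.
The client's payoff from v2: 7q + 4(1−q). From v1: 4q + 8(1−q).
Set equal: 3q = 4(1−q) → q = 4/7.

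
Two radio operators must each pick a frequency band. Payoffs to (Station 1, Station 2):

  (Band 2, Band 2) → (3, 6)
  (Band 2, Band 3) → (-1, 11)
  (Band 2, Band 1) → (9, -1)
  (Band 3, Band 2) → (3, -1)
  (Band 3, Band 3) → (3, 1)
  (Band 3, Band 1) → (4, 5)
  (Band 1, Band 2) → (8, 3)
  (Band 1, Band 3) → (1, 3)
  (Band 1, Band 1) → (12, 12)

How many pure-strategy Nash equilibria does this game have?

1

Both Band 1: Station 1 gets 12 (best alternative 9); Station 2 gets 12 (best alternative 3). Neither deviates — NE.
Both Band 2 is not a NE: Station 1 would switch to Band 1 (8 > 3).
No other cell survives both best-response checks, so there is 1 pure NE.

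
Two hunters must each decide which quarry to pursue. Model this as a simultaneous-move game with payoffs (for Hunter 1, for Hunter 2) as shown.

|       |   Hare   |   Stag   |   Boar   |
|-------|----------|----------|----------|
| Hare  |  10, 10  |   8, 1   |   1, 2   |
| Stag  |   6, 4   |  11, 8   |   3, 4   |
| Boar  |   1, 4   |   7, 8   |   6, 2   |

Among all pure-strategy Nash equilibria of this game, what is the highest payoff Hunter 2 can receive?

10

Both Hare is a pure NE (Hunter 1: 10 ≥ 6; Hunter 2: 10 ≥ 2). Hunter 2 gets 10.
Both Stag is a pure NE (Hunter 1: 11 ≥ 8; Hunter 2: 8 ≥ 4). Hunter 2 gets 8.
Every other cell has a profitable deviation for at least one player. Highest of {10, 8} is 10.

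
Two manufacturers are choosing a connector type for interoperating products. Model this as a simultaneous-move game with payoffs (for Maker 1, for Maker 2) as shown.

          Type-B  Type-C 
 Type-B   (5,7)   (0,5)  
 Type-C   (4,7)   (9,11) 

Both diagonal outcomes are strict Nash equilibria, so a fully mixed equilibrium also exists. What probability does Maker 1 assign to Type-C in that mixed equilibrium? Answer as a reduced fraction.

Maker 1's mix p on Type-B must make Maker 2 indifferent between Type-B and Type-C.
Maker 2's payoff from Type-B: 7p + 7(1−p). From Type-C: 5p + 11(1−p).
Set equal: 2p = 4(1−p) → p = 4/6 = 2/3.
Probability on Type-C is 1 − 2/3 = 1/3.

1/3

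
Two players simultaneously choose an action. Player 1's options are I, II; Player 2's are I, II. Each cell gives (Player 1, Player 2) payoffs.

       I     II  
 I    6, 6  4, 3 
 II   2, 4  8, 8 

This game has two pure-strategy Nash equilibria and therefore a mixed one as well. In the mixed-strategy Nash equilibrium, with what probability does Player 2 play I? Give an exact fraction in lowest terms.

Player 2's mix q on I must make Player 1 indifferent between I and II.
Player 1's payoff from I: 6q + 4(1−q). From II: 2q + 8(1−q).
Set equal: 4q = 4(1−q) → q = 4/8 = 1/2.

1/2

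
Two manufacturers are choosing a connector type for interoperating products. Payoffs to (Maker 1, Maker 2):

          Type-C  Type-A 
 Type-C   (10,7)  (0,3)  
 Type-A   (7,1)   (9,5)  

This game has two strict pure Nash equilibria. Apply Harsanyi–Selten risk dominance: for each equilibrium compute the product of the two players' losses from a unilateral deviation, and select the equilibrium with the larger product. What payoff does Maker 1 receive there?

9

At both Type-C: Maker 1 loses 10 − 7 = 3 by deviating; Maker 2 loses 7 − 3 = 4. Product = 3·4 = 12.
At both Type-A: Maker 1 loses 9 − 0 = 9 by deviating; Maker 2 loses 5 − 1 = 4. Product = 9·4 = 36.
36 > 12, so both Type-A is risk-dominant. Maker 1's payoff there is 9.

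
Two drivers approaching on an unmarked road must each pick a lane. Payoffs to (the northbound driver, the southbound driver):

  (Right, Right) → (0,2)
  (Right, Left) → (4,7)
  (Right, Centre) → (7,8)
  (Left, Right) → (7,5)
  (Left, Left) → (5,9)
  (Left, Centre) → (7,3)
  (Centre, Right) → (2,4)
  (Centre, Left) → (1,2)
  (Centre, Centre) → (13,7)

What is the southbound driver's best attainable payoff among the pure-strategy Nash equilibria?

9

Both Left is a pure NE (the northbound driver: 5 ≥ 4; the southbound driver: 9 ≥ 5). The southbound driver gets 9.
Both Centre is a pure NE (the northbound driver: 13 ≥ 7; the southbound driver: 7 ≥ 4). The southbound driver gets 7.
Every other cell has a profitable deviation for at least one player. Highest of {9, 7} is 9.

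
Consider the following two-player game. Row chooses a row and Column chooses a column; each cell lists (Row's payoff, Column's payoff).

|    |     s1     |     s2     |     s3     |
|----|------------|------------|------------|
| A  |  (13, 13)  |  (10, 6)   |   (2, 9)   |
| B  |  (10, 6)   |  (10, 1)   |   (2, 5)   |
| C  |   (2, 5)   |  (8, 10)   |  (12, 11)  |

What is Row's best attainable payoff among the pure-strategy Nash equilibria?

13

(A, s1) is a pure NE (Row: 13 ≥ 10; Column: 13 ≥ 9). Row gets 13.
(C, s3) is a pure NE (Row: 12 ≥ 2; Column: 11 ≥ 10). Row gets 12.
Every other cell has a profitable deviation for at least one player. Highest of {13, 12} is 13.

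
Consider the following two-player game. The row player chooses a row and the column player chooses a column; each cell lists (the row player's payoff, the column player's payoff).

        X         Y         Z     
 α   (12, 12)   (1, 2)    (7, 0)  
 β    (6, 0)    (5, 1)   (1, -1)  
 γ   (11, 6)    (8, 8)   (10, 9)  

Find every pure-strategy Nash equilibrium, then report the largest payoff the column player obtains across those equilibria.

12

(α, X) is a pure NE (the row player: 12 ≥ 11; the column player: 12 ≥ 2). The column player gets 12.
(γ, Z) is a pure NE (the row player: 10 ≥ 7; the column player: 9 ≥ 8). The column player gets 9.
Every other cell has a profitable deviation for at least one player. Highest of {12, 9} is 12.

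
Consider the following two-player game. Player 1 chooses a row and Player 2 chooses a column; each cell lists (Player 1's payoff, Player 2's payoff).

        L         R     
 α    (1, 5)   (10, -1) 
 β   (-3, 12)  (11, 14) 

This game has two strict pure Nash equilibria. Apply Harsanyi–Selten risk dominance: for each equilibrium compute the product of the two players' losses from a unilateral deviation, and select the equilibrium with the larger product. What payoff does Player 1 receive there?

1

At (α, L): Player 1 loses 1 − (-3) = 4 by deviating; Player 2 loses 5 − (-1) = 6. Product = 4·6 = 24.
At (β, R): Player 1 loses 11 − 10 = 1 by deviating; Player 2 loses 14 − 12 = 2. Product = 1·2 = 2.
24 > 2, so (α, L) is risk-dominant. Player 1's payoff there is 1.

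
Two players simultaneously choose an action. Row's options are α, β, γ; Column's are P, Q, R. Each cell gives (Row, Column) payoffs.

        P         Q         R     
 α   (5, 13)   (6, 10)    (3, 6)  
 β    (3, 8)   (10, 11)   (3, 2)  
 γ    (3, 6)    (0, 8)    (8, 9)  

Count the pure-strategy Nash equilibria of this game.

3

(α, P): Row gets 5 (best alternative 3); Column gets 13 (best alternative 10). Neither deviates — NE.
(β, Q): Row gets 10 (best alternative 6); Column gets 11 (best alternative 8). Neither deviates — NE.
(γ, R): Row gets 8 (best alternative 3); Column gets 9 (best alternative 8). Neither deviates — NE.
(γ, Q) is not a NE: Row would switch to β (10 > 0).
No other cell survives both best-response checks, so there are 3 pure NE.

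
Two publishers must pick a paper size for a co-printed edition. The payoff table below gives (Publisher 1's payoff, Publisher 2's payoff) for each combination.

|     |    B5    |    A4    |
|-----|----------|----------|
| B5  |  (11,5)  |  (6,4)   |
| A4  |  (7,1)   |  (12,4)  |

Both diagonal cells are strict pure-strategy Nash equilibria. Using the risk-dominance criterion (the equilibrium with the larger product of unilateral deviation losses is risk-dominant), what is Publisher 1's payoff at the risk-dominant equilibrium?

At both B5: Publisher 1 loses 11 − 7 = 4 by deviating; Publisher 2 loses 5 − 4 = 1. Product = 4·1 = 4.
At both A4: Publisher 1 loses 12 − 6 = 6 by deviating; Publisher 2 loses 4 − 1 = 3. Product = 6·3 = 18.
18 > 4, so both A4 is risk-dominant. Publisher 1's payoff there is 12.

12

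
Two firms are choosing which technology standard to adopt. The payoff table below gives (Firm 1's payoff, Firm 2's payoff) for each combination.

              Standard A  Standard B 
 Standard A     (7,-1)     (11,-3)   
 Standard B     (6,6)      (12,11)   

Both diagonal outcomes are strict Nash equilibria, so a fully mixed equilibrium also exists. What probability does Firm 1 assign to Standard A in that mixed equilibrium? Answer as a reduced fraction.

Firm 1's mix p on Standard A must make Firm 2 indifferent between Standard A and Standard B.
Firm 2's payoff from Standard A: (-1)p + 6(1−p). From Standard B: (-3)p + 11(1−p).
Set equal: 2p = 5(1−p) → p = 5/7.

5/7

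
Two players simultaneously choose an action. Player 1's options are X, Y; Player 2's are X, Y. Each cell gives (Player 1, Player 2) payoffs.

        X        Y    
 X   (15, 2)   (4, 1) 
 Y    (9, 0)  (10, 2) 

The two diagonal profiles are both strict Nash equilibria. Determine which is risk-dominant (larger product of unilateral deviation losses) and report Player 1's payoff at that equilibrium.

At both X: Player 1 loses 15 − 9 = 6 by deviating; Player 2 loses 2 − 1 = 1. Product = 6·1 = 6.
At both Y: Player 1 loses 10 − 4 = 6 by deviating; Player 2 loses 2 − 0 = 2. Product = 6·2 = 12.
12 > 6, so both Y is risk-dominant. Player 1's payoff there is 10.

10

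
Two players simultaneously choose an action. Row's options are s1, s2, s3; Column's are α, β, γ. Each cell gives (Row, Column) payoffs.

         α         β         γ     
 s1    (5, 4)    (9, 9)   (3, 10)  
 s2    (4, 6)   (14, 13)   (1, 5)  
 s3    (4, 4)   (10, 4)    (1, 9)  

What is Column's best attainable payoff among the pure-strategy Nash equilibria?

13

(s1, γ) is a pure NE (Row: 3 ≥ 1; Column: 10 ≥ 9). Column gets 10.
(s2, β) is a pure NE (Row: 14 ≥ 10; Column: 13 ≥ 6). Column gets 13.
Every other cell has a profitable deviation for at least one player. Highest of {10, 13} is 13.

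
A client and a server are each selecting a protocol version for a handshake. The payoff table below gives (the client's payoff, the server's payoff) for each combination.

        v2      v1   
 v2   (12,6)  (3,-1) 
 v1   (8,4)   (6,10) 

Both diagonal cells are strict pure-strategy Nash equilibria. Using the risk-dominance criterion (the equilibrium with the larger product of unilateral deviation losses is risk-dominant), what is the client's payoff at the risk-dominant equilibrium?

At both v2: the client loses 12 − 8 = 4 by deviating; the server loses 6 − (-1) = 7. Product = 4·7 = 28.
At both v1: the client loses 6 − 3 = 3 by deviating; the server loses 10 − 4 = 6. Product = 3·6 = 18.
28 > 18, so both v2 is risk-dominant. The client's payoff there is 12.

12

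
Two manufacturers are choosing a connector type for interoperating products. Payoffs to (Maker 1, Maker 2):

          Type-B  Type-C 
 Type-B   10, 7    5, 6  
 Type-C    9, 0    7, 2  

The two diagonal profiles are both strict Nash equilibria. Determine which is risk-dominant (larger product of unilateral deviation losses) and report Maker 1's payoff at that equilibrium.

At both Type-B: Maker 1 loses 10 − 9 = 1 by deviating; Maker 2 loses 7 − 6 = 1. Product = 1·1 = 1.
At both Type-C: Maker 1 loses 7 − 5 = 2 by deviating; Maker 2 loses 2 − 0 = 2. Product = 2·2 = 4.
4 > 1, so both Type-C is risk-dominant. Maker 1's payoff there is 7.

7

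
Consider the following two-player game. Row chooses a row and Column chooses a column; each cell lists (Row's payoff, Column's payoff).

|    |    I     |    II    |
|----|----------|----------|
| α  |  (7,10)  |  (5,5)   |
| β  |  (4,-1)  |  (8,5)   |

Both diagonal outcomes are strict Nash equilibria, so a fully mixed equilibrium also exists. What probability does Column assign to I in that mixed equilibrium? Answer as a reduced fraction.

1/2

Column's mix q on I must make Row indifferent between α and β.
Row's payoff from α: 7q + 5(1−q). From β: 4q + 8(1−q).
Set equal: 3q = 3(1−q) → q = 3/6 = 1/2.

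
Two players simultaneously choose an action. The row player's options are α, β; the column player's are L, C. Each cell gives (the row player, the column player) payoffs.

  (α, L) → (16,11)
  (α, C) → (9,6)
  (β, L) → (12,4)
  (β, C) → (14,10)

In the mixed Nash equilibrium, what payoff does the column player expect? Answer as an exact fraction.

The row player mixes with probability p on α, chosen so the column player is indifferent: 11p + 4(1−p) = 6p + 10(1−p) gives p = 6/11.
The column player's expected payoff is 11·6/11 + 4·5/11 = 86/11.

86/11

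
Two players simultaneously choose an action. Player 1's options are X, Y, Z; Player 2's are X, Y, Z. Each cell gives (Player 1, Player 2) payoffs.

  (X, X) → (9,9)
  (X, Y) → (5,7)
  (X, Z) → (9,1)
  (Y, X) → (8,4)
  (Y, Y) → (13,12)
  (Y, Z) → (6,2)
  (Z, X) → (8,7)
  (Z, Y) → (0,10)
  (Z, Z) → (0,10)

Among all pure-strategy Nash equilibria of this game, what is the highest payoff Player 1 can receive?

13

Both X is a pure NE (Player 1: 9 ≥ 8; Player 2: 9 ≥ 7). Player 1 gets 9.
Both Y is a pure NE (Player 1: 13 ≥ 5; Player 2: 12 ≥ 4). Player 1 gets 13.
Every other cell has a profitable deviation for at least one player. Highest of {9, 13} is 13.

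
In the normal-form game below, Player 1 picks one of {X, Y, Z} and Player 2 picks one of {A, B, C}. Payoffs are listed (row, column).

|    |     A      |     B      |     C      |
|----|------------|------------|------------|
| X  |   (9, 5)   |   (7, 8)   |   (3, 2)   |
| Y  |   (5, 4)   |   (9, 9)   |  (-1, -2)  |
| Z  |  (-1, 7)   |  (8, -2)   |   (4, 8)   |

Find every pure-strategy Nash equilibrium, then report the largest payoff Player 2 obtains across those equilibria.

9

(Y, B) is a pure NE (Player 1: 9 ≥ 8; Player 2: 9 ≥ 4). Player 2 gets 9.
(Z, C) is a pure NE (Player 1: 4 ≥ 3; Player 2: 8 ≥ 7). Player 2 gets 8.
Every other cell has a profitable deviation for at least one player. Highest of {9, 8} is 9.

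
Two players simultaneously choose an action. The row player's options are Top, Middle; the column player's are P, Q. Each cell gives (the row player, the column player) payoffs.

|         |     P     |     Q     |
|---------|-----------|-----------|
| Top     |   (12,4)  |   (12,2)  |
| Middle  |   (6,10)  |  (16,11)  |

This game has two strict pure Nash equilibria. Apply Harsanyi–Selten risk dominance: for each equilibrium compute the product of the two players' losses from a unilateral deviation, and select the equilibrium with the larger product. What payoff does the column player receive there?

4

At (Top, P): the row player loses 12 − 6 = 6 by deviating; the column player loses 4 − 2 = 2. Product = 6·2 = 12.
At (Middle, Q): the row player loses 16 − 12 = 4 by deviating; the column player loses 11 − 10 = 1. Product = 4·1 = 4.
12 > 4, so (Top, P) is risk-dominant. The column player's payoff there is 4.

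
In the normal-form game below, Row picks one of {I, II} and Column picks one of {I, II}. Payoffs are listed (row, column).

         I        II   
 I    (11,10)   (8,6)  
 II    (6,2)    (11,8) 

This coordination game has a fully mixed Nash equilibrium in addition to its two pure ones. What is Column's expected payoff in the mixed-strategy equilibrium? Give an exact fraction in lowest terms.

Row mixes with probability p on I, chosen so Column is indifferent: 10p + 2(1−p) = 6p + 8(1−p) gives p = 3/5.
Column's expected payoff is 10·3/5 + 2·2/5 = 34/5.

34/5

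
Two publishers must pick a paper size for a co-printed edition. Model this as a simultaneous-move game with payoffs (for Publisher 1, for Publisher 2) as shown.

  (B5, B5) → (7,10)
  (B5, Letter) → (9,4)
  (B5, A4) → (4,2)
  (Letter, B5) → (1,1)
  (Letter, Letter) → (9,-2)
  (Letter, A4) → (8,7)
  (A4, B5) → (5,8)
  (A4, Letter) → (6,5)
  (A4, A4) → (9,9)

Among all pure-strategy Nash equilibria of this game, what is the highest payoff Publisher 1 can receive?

Both B5 is a pure NE (Publisher 1: 7 ≥ 5; Publisher 2: 10 ≥ 4). Publisher 1 gets 7.
Both A4 is a pure NE (Publisher 1: 9 ≥ 8; Publisher 2: 9 ≥ 8). Publisher 1 gets 9.
Every other cell has a profitable deviation for at least one player. Highest of {7, 9} is 9.

9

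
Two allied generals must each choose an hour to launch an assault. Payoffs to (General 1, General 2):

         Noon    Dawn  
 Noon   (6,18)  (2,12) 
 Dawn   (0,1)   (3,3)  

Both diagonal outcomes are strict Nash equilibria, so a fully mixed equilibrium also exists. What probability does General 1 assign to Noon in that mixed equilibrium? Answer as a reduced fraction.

General 1's mix p on Noon must make General 2 indifferent between Noon and Dawn.
General 2's payoff from Noon: 18p + 1(1−p). From Dawn: 12p + 3(1−p).
Set equal: 6p = 2(1−p) → p = 2/8 = 1/4.

1/4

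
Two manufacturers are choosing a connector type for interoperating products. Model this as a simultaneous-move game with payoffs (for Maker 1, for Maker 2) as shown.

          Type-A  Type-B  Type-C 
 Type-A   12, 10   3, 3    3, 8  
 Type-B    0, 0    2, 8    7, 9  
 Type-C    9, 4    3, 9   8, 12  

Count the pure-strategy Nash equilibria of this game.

Both Type-A: Maker 1 gets 12 (best alternative 9); Maker 2 gets 10 (best alternative 8). Neither deviates — NE.
Both Type-C: Maker 1 gets 8 (best alternative 7); Maker 2 gets 12 (best alternative 9). Neither deviates — NE.
Both Type-B is not a NE: Maker 1 would switch to Type-A (3 > 2).
No other cell survives both best-response checks, so there are 2 pure NE.

2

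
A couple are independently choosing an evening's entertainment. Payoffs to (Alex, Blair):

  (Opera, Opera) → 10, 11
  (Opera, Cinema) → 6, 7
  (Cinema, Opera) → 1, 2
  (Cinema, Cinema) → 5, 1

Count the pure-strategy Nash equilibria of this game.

Both Opera: Alex gets 10 (best alternative 1); Blair gets 11 (best alternative 7). Neither deviates — NE.
Both Cinema is not a NE: Alex would switch to Opera (6 > 5).
No other cell survives both best-response checks, so there is 1 pure NE.

1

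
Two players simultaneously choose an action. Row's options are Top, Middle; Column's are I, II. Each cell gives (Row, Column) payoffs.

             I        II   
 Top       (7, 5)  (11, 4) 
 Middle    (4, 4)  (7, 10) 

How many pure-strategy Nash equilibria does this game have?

(Top, I): Row gets 7 (best alternative 4); Column gets 5 (best alternative 4). Neither deviates — NE.
(Middle, II) is not a NE: Row would switch to Top (11 > 7).
No other cell survives both best-response checks, so there is 1 pure NE.

1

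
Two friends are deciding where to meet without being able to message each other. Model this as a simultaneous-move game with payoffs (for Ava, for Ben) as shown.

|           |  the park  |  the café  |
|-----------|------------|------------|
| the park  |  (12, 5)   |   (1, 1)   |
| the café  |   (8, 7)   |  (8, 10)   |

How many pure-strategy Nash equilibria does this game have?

Both the park: Ava gets 12 (best alternative 8); Ben gets 5 (best alternative 1). Neither deviates — NE.
Both the café: Ava gets 8 (best alternative 1); Ben gets 10 (best alternative 7). Neither deviates — NE.
(the café, the park) is not a NE: Ava would switch to the park (12 > 8).
No other cell survives both best-response checks, so there are 2 pure NE.

2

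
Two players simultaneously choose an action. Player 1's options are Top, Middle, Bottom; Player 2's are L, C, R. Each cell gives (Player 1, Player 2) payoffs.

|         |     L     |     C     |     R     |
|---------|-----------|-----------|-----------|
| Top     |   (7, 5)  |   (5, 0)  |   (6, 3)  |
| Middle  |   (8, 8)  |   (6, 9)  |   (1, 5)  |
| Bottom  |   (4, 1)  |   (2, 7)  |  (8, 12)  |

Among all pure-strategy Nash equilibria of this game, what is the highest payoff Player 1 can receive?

8

(Middle, C) is a pure NE (Player 1: 6 ≥ 5; Player 2: 9 ≥ 8). Player 1 gets 6.
(Bottom, R) is a pure NE (Player 1: 8 ≥ 6; Player 2: 12 ≥ 7). Player 1 gets 8.
Every other cell has a profitable deviation for at least one player. Highest of {6, 8} is 8.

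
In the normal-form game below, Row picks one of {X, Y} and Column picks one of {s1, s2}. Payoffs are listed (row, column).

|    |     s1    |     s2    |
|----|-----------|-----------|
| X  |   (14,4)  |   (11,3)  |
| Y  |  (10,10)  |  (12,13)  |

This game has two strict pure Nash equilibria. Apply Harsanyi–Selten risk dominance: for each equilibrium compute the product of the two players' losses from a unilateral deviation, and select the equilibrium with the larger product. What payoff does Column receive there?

At (X, s1): Row loses 14 − 10 = 4 by deviating; Column loses 4 − 3 = 1. Product = 4·1 = 4.
At (Y, s2): Row loses 12 − 11 = 1 by deviating; Column loses 13 − 10 = 3. Product = 1·3 = 3.
4 > 3, so (X, s1) is risk-dominant. Column's payoff there is 4.

4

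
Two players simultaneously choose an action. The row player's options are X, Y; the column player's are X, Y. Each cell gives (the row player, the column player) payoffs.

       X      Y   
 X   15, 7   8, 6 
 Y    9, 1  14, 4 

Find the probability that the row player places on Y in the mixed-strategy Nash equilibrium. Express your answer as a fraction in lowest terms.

The row player's mix p on X must make the column player indifferent between X and Y.
The column player's payoff from X: 7p + 1(1−p). From Y: 6p + 4(1−p).
Set equal: 1p = 3(1−p) → p = 3/4.
Probability on Y is 1 − 3/4 = 1/4.

1/4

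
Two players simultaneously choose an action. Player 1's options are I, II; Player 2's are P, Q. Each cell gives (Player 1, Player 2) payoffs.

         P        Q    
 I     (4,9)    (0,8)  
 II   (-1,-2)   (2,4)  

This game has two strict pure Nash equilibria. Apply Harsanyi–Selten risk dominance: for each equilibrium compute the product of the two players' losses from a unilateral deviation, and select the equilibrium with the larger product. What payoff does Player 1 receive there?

2

At (I, P): Player 1 loses 4 − (-1) = 5 by deviating; Player 2 loses 9 − 8 = 1. Product = 5·1 = 5.
At (II, Q): Player 1 loses 2 − 0 = 2 by deviating; Player 2 loses 4 − (-2) = 6. Product = 2·6 = 12.
12 > 5, so (II, Q) is risk-dominant. Player 1's payoff there is 2.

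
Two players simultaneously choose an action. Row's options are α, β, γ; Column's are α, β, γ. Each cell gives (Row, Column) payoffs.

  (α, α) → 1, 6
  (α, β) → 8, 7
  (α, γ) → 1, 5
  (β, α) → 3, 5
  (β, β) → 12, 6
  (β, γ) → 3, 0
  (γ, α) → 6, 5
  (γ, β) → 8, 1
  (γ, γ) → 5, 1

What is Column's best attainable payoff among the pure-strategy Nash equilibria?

6

Both β is a pure NE (Row: 12 ≥ 8; Column: 6 ≥ 5). Column gets 6.
(γ, α) is a pure NE (Row: 6 ≥ 3; Column: 5 ≥ 1). Column gets 5.
Every other cell has a profitable deviation for at least one player. Highest of {6, 5} is 6.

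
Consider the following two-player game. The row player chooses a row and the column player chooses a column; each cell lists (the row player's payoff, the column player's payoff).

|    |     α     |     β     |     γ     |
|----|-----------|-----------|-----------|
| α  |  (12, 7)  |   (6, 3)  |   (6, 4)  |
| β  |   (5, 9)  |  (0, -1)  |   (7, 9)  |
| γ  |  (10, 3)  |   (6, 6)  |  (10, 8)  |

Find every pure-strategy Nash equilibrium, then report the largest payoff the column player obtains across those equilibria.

8

Both α is a pure NE (the row player: 12 ≥ 10; the column player: 7 ≥ 4). The column player gets 7.
Both γ is a pure NE (the row player: 10 ≥ 7; the column player: 8 ≥ 6). The column player gets 8.
Every other cell has a profitable deviation for at least one player. Highest of {7, 8} is 8.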